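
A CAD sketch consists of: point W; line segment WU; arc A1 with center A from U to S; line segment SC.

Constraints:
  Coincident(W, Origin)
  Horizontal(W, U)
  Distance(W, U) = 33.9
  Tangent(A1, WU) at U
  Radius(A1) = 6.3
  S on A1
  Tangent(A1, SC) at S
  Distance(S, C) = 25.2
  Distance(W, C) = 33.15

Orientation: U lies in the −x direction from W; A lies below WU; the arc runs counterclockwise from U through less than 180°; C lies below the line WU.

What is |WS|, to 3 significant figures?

39.6

W is at the origin; WU is horizontal with |WU| = 33.9 and U on the −x side, so U = (-33.9, 0.00). The tangent condition forces AU to be normal to WU, so A = U + (0, -6.3) = (-33.9, -6.30). Since AS ⟂ SC (tangency), |AC| = √(6.3² + 25.2²) = 26.0 regardless of where S sits on A1. So C lies on both circle(W, 33.15) and circle(A, 26.0); the below-WU intersection is C = (-18.7, -27.4). S is the foot of the tangent from C: S = (-38.0, -11.1).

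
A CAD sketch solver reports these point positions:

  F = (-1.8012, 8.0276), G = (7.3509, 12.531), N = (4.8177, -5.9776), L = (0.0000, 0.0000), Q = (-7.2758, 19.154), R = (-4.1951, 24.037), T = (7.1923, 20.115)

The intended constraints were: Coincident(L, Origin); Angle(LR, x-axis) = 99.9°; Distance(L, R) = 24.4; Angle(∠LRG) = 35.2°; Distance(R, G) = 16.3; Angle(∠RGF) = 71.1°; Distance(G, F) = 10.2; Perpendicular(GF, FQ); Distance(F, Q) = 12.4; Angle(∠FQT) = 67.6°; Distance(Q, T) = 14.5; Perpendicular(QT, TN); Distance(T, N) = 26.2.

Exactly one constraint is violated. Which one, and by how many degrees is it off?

Perpendicular(QT, TN) — off by 9.00°.

L = (0.00, 0.00) ✓; LR at 99.90° ✓; |LR| = 24.40 ✓; ∠LRG = 35.20° ✓; |RG| = 16.30 ✓; ∠RGF = 71.10° ✓; |GF| = 10.20 ✓; ∠(GF, FQ) = 90.00° ✓; |FQ| = 12.40 ✓; ∠FQT = 67.60° ✓; |QT| = 14.50 ✓; ∠(QT, TN) = 99.00° ✗; |TN| = 26.20 ✓.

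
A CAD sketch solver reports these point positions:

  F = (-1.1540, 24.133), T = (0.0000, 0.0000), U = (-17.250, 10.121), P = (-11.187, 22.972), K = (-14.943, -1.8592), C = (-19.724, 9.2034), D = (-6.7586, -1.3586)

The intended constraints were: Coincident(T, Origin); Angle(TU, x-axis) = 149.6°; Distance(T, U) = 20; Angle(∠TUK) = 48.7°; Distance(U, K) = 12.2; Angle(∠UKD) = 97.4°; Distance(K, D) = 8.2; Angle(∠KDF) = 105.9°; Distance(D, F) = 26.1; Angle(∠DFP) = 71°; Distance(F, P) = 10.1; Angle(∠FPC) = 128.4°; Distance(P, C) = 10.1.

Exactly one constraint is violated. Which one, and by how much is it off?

Distance(P, C) = 10.1 — off by 6.10.

T = (0.00, 0.00) ✓; TU at 149.6° ✓; |TU| = 20.00 ✓; ∠TUK = 48.70° ✓; |UK| = 12.20 ✓; ∠UKD = 97.40° ✓; |KD| = 8.200 ✓; ∠KDF = 105.9° ✓; |DF| = 26.10 ✓; ∠DFP = 71.00° ✓; |FP| = 10.10 ✓; ∠FPC = 128.4° ✓; |PC| = 16.20 ✗.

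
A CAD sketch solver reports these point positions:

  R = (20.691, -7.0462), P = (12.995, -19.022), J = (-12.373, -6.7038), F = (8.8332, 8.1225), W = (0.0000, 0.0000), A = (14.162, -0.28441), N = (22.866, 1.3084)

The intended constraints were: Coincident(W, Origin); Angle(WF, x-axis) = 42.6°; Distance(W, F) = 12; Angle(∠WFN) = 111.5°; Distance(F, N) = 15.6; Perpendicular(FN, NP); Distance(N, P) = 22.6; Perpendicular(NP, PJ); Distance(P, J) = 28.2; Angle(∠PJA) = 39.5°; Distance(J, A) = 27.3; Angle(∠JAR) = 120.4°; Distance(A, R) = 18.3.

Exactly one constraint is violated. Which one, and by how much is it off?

Distance(A, R) = 18.3 — off by 8.90.

W = (0.00, 0.00) ✓; WF at 42.60° ✓; |WF| = 12.00 ✓; ∠WFN = 111.5° ✓; |FN| = 15.60 ✓; ∠(FN, NP) = 90.00° ✓; |NP| = 22.60 ✓; ∠(NP, PJ) = 90.00° ✓; |PJ| = 28.20 ✓; ∠PJA = 39.50° ✓; |JA| = 27.30 ✓; ∠JAR = 120.4° ✓; |AR| = 9.399 ✗.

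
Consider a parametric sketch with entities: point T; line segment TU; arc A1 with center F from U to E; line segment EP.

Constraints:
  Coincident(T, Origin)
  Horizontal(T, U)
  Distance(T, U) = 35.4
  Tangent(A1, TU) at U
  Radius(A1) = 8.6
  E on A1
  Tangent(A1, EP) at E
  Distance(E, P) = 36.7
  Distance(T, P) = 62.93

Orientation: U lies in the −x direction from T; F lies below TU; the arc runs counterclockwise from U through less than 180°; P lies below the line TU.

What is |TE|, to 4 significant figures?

44.85

Checks: |FE| = 8.600 ✓; ∠(FE, EP) = 90.00° ✓; |EP| = 36.70 ✓; |TP| = 62.93 ✓.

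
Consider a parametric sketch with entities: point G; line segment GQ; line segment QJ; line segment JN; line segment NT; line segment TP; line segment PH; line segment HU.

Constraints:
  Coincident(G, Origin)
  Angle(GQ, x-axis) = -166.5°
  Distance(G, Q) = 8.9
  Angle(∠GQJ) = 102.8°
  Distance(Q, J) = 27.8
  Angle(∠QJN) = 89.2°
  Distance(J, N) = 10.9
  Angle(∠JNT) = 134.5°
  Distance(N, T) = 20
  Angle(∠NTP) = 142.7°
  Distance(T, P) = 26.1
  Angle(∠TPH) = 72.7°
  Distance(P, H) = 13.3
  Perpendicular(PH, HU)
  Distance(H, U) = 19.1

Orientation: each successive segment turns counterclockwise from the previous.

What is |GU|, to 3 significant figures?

14.2

G is at the origin; GQ runs at -166.5° with length 8.9, so Q = (-8.65, -2.08). ∠GQJ = 102.8° gives QJ at -89.3° from the x-axis; with |QJ| = 27.8, J = (-8.31, -29.9). ∠QJN = 89.2° gives JN at 1.50° from the x-axis; with |JN| = 10.9, N = (2.58, -29.6). ∠JNT = 134.5° gives NT at 47.0° from the x-axis; with |NT| = 20.0, T = (16.2, -15.0). ∠NTP = 142.7° gives TP at 84.3° from the x-axis; with |TP| = 26.1, P = (18.8, 11.0). ∠TPH = 72.7° gives PH at -168° from the x-axis; with |PH| = 13.3, H = (5.79, 8.33). PH ⟂ HU, so HU runs at -78.4°; with |HU| = 19.1, U = (9.63, -10.4). Then |GU| = |U − G| = 14.2.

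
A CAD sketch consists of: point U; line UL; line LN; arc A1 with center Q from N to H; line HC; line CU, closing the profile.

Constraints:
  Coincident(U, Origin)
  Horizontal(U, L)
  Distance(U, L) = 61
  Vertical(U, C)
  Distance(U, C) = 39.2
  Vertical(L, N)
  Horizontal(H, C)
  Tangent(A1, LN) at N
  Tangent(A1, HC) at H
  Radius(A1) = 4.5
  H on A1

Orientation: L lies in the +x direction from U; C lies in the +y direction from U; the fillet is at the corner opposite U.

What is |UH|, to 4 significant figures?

68.77

U is at the origin; UL is horizontal with |UL| = 61.0 and L on the +x side, so L = (61.00, 0.000). U and C share the same x with |UC| = 39.2 and C on the +y side, so C = (0.000, 39.20). The virtual corner opposite U is at (61.00, 39.20). Tangency of A1 to LN means the radius QN is perpendicular to LN and the tangent condition forces QH to be normal to HC, with radius 4.5, so the center Q sits 4.5 in from both sides at Q = (56.50, 34.70). That places the tangent points at N = (61.00, 34.70) on LN and H = (56.50, 39.20) on HC. Then |UH| = |H − U| = 68.77.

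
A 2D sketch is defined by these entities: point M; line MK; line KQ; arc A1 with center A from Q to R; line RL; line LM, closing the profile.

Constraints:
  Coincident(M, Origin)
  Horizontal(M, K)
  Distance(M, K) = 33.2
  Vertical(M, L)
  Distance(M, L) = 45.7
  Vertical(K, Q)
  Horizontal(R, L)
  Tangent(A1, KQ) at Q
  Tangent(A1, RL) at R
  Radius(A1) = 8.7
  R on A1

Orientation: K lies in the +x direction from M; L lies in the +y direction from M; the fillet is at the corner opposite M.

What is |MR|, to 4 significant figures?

51.85

The virtual corner opposite M is at (33.20, 45.70). Tangency of A1 to KQ means the radius AQ is perpendicular to KQ and tangency of A1 to RL means the radius AR is perpendicular to RL, with radius 8.7, so the center A sits 8.7 in from both sides at A = (24.50, 37.00). That places the tangent points at Q = (33.20, 37.00) on KQ and R = (24.50, 45.70) on RL. Then |MR| = |R − M| = 51.85.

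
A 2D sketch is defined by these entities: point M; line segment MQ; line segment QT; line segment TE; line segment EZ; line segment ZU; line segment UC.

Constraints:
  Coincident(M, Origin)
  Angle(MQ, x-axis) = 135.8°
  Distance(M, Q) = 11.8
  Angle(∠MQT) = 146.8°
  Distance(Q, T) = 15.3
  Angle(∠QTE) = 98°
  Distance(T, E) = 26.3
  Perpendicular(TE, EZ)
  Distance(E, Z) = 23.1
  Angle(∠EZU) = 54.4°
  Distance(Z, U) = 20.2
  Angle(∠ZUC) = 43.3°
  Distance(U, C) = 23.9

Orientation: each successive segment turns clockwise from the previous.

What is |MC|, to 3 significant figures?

35.4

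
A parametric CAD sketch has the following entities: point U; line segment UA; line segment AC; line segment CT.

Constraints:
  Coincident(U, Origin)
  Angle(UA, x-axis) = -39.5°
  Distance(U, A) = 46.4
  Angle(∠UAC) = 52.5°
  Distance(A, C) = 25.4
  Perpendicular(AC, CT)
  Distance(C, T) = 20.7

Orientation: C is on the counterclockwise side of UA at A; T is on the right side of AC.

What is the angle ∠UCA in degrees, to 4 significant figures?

94.42°

U is at the origin; UA runs at -39.5° with length 46.4, so A = 46.4·(cos -39.5°, sin -39.5°) = (35.80, -29.51). ∠UAC = 52.5°, so AC runs at -39.5° + (180° − 52.5°) = 88.00° from the x-axis; with |AC| = 25.4, C = A + 25.4·(cos 88.00°, sin 88.00°) = (36.69, -4.130). Then cos ∠UCA = CU·CA / (|CU||CA|), giving 94.42°.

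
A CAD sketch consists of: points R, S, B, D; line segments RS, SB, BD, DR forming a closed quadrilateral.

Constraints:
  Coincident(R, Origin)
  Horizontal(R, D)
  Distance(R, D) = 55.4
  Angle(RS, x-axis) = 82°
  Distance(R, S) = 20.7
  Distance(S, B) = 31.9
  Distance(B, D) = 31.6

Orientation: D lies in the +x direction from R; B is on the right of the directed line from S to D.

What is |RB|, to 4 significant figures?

24.23

Checks: |SB| = 31.90 ✓; |BD| = 31.60 ✓.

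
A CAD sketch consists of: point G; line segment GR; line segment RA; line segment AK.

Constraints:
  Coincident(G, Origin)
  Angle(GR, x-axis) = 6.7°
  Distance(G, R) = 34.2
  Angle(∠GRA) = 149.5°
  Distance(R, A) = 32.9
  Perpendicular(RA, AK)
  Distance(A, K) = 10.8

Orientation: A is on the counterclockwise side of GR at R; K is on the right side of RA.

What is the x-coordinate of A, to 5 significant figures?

60.172

G is at the origin; GR runs at 6.7° with length 34.2, so R = 34.2·(cos 6.7°, sin 6.7°) = (33.966, 3.9901). ∠GRA = 149.5°, so RA runs at 6.7° + (180° − 149.5°) = 37.200° from the x-axis; with |RA| = 32.9, A = R + 32.9·(cos 37.200°, sin 37.200°) = (60.172, 23.881). So A.x = 60.172.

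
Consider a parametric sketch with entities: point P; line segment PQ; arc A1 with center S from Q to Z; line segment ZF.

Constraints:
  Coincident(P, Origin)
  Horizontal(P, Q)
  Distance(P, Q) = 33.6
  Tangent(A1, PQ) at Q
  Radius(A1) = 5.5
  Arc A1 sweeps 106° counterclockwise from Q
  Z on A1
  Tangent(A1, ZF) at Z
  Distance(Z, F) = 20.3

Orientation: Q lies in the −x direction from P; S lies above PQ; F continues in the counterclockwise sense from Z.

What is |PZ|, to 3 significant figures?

29.2

A1 meets PQ tangentially, so SQ is at right angles to PQ, so S = Q + (0, 5.5) = (-33.6, 5.50). On A1, Q sits at bearing -90° from S; a 106° counterclockwise sweep puts Z at bearing 16°, so Z = S + 5.5·(cos 16°, sin 16°) = (-28.3, 7.02). Then |PZ| = |Z − P| = 29.2.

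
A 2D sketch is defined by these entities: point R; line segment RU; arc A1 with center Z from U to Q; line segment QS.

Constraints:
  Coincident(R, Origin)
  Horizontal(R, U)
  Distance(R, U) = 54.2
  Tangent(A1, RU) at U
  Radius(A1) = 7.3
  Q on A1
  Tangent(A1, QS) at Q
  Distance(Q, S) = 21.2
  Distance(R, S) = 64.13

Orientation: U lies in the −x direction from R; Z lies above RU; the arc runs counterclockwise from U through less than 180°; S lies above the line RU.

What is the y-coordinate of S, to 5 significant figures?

29.557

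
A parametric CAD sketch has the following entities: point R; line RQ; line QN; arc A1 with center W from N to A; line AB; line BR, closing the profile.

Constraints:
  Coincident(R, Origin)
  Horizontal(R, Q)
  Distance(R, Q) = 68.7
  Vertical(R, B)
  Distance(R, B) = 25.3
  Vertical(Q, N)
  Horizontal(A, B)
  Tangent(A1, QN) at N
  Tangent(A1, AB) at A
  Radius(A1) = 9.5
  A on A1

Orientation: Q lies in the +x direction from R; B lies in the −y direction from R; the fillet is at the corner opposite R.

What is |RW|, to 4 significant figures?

61.27

R is at the origin; RQ is horizontal with |RQ| = 68.7 and Q on the +x side, so Q = (68.70, 0.000). R and B share the same x with |RB| = 25.3 and B on the −y side, so B = (0.000, -25.30). The virtual corner opposite R is at (68.70, -25.30). A1 meets QN tangentially, so WN is at right angles to QN and A1 meets AB tangentially, so WA is at right angles to AB, with radius 9.5, so the center W sits 9.5 in from both sides at W = (59.20, -15.80). Then |RW| = |W − R| = 61.27.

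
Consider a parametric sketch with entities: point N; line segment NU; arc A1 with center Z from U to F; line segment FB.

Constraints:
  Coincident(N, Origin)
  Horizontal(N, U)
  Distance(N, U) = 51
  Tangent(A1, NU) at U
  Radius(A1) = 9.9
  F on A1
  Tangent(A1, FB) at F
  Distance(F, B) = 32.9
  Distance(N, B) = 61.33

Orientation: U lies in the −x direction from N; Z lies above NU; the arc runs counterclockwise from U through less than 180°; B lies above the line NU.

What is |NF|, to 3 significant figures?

42.5

N is at the origin; N and U share the same y with |NU| = 51.0 and U on the −x side, so U = (-51.0, 0.00). The tangent condition forces ZU to be normal to NU, so Z = U + (0, 9.9) = (-51.0, 9.90). Since ZF ⟂ FB (tangency), |ZB| = √(9.9² + 32.9²) = 34.4 regardless of where F sits on A1. So B lies on both circle(N, 61.33) and circle(Z, 34.4); the above-NU intersection is B = (-43.3, 43.4). F is the foot of the tangent from B: F = (-41.1, 10.6).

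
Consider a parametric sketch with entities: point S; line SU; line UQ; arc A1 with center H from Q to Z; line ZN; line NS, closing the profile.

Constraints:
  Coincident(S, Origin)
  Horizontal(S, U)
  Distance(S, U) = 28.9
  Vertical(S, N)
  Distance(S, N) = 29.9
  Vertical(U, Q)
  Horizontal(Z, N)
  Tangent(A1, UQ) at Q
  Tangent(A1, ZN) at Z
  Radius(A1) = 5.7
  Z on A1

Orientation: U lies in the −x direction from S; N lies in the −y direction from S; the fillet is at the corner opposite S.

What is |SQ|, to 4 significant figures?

37.69

The virtual corner opposite S is at (-28.90, -29.90). The tangent condition forces HQ to be normal to UQ and the tangent condition forces HZ to be normal to ZN, with radius 5.7, so the center H sits 5.7 in from both sides at H = (-23.20, -24.20). That places the tangent points at Q = (-28.90, -24.20) on UQ and Z = (-23.20, -29.90) on ZN. Then |SQ| = |Q − S| = 37.69.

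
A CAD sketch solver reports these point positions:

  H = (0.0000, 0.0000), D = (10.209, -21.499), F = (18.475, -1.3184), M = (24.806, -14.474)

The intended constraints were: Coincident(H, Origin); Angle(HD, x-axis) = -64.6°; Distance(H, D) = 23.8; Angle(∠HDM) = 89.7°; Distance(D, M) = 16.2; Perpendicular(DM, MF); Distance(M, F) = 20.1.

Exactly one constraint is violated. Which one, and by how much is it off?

Distance(M, F) = 20.1 — off by 5.50.

H = (0.00, 0.00) ✓; HD at -64.60° ✓; |HD| = 23.80 ✓; ∠HDM = 89.70° ✓; |DM| = 16.20 ✓; ∠(DM, MF) = 90.00° ✓; |MF| = 14.60 ✗.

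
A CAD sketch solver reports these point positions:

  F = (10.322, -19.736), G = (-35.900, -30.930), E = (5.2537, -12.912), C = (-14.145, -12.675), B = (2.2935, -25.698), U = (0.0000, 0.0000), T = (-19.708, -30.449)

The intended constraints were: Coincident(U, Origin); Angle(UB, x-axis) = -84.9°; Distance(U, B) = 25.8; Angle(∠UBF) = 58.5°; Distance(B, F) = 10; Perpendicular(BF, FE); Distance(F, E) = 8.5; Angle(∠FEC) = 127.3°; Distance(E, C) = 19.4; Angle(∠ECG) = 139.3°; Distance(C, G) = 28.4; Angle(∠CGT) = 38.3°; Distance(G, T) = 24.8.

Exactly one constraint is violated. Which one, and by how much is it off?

Distance(G, T) = 24.8 — off by 8.60.

U = (0.00, 0.00) ✓; UB at -84.90° ✓; |UB| = 25.80 ✓; ∠UBF = 58.50° ✓; |BF| = 10.00 ✓; ∠(BF, FE) = 90.00° ✓; |FE| = 8.500 ✓; ∠FEC = 127.3° ✓; |EC| = 19.40 ✓; ∠ECG = 139.3° ✓; |CG| = 28.40 ✓; ∠CGT = 38.30° ✓; |GT| = 16.20 ✗.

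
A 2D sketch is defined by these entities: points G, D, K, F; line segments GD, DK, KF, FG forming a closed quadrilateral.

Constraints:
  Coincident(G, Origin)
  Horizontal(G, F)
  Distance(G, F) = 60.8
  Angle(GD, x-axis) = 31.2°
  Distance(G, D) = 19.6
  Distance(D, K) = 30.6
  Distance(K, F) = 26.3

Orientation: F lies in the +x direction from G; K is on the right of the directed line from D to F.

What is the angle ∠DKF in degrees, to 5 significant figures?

104.91°

Checks: |DK| = 30.60 ✓; |KF| = 26.30 ✓.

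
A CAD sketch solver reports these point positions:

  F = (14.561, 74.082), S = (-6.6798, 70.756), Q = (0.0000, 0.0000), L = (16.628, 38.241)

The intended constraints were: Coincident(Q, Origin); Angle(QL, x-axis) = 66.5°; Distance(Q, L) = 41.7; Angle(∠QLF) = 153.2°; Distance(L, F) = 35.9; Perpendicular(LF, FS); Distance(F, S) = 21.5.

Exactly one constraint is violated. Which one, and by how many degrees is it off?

Perpendicular(LF, FS) — off by 5.60°.

Q = (0.00, 0.00) ✓; QL at 66.50° ✓; |QL| = 41.70 ✓; ∠QLF = 153.2° ✓; |LF| = 35.90 ✓; ∠(LF, FS) = 95.60° ✗; |FS| = 21.50 ✓.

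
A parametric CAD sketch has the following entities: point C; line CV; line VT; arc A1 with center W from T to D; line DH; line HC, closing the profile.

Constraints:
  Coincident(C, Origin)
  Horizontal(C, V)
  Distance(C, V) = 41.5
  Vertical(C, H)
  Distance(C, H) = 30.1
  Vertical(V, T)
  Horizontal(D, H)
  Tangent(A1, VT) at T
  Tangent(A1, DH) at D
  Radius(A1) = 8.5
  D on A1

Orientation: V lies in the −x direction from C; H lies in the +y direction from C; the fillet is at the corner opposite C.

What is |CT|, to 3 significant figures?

46.8

The virtual corner opposite C is at (-41.5, 30.1). The tangent condition forces WT to be normal to VT and tangency of A1 to DH means the radius WD is perpendicular to DH, with radius 8.5, so the center W sits 8.5 in from both sides at W = (-33.0, 21.6). That places the tangent points at T = (-41.5, 21.6) on VT and D = (-33.0, 30.1) on DH. Then |CT| = |T − C| = 46.8.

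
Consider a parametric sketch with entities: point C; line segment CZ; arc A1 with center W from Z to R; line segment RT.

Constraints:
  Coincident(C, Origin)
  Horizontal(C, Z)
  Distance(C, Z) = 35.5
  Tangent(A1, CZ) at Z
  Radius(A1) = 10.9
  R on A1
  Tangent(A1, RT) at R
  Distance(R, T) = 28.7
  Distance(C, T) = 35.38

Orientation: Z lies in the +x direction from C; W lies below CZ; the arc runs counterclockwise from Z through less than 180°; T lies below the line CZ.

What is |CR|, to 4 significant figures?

26.36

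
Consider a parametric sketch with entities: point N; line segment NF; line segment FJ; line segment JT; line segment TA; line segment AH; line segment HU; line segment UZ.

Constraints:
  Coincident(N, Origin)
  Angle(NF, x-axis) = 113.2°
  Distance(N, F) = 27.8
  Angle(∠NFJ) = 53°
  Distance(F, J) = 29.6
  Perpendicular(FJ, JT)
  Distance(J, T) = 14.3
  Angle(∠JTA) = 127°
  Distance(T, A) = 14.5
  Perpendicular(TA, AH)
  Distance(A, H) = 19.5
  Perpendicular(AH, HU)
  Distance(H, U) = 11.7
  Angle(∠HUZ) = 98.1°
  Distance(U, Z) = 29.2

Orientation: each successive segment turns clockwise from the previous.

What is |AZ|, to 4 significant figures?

18.40

The perpendicularity gives HU at right angles to AH, so HU runs at 23.20°; with |HU| = 11.7, U = (4.128, 21.42). ∠HUZ = 98.1° gives UZ at -58.70° from the x-axis; with |UZ| = 29.2, Z = (19.30, -3.526). Then |AZ| = |Z − A| = 18.40.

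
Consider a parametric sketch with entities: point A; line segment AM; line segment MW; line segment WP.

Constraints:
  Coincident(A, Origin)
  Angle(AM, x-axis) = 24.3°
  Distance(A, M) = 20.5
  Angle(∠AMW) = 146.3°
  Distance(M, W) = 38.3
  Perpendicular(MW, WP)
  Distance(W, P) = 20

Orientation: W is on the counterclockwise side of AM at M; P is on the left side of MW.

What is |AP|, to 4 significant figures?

56.02

A is at the origin; AM runs at 24.3° with length 20.5, so M = 20.5·(cos 24.3°, sin 24.3°) = (18.68, 8.436). ∠AMW = 146.3°, so MW runs at 24.3° + (180° − 146.3°) = 58.00° from the x-axis; with |MW| = 38.3, W = M + 38.3·(cos 58.00°, sin 58.00°) = (38.98, 40.92). The perpendicularity gives WP at right angles to MW; with |WP| = 20.0 on the left of MW, P = W + 20.0·(-0.8480, 0.5299) = (22.02, 51.51). Then |AP| = |P − A| = 56.02.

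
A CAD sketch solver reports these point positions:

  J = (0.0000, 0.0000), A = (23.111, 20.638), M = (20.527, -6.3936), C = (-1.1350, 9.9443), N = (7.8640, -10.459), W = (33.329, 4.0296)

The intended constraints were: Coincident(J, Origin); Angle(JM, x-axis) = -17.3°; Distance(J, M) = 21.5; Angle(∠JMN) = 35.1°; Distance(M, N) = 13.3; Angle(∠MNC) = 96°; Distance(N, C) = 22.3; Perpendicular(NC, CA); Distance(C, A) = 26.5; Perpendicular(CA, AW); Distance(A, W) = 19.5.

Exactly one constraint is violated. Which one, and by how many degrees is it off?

Perpendicular(CA, AW) — off by 7.80°.

J = (0.00, 0.00) ✓; JM at -17.30° ✓; |JM| = 21.50 ✓; ∠JMN = 35.10° ✓; |MN| = 13.30 ✓; ∠MNC = 96.00° ✓; |NC| = 22.30 ✓; ∠(NC, CA) = 90.00° ✓; |CA| = 26.50 ✓; ∠(CA, AW) = 82.20° ✗; |AW| = 19.50 ✓.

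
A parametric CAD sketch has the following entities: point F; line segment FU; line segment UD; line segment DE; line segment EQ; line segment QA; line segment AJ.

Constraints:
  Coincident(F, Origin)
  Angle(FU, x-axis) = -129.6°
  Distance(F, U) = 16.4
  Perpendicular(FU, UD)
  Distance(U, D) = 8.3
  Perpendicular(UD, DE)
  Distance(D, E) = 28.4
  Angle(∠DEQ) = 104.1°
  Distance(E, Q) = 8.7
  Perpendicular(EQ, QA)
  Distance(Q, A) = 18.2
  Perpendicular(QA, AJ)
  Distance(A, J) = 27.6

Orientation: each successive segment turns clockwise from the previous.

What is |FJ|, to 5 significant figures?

24.452

F is at the origin; FU runs at -129.6° with length 16.4, so U = (-10.454, -12.636). FU ⟂ UD, so UD runs at 140.40°; with |UD| = 8.3, D = (-16.849, -7.3458). UD is perpendicular to DE, so DE runs at 50.400°; with |DE| = 28.4, E = (1.2538, 14.537). ∠DEQ = 104.1° gives EQ at -25.500° from the x-axis; with |EQ| = 8.7, Q = (9.1063, 10.791). EQ ⟂ QA, so QA runs at -115.50°; with |QA| = 18.2, A = (1.2710, -5.6357). QA is perpendicular to AJ, so AJ runs at 154.50°; with |AJ| = 27.6, J = (-23.640, 6.2464). Then |FJ| = |J − F| = 24.452.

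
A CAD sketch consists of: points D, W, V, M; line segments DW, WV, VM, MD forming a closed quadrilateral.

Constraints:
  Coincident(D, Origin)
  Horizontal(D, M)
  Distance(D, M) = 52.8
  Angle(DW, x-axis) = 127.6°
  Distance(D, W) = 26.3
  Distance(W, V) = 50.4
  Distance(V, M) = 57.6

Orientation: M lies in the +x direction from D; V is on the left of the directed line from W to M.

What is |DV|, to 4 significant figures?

56.13

D is at the origin; DM is horizontal with |DM| = 52.8 and M in +x, so M = (52.8, 0). DW runs at 127.6° with |DW| = 26.3, so W = (-16.05, 20.84). V is determined by |WV| = 50.4 and |VM| = 57.6 together: it lies at the intersection of circle(W, 50.4) and circle(M, 57.6). With |WM| = 71.93, the foot of the radical line on WM is 30.56 from W and the perpendicular offset is √(50.4² − 30.56²) = 40.08. Taking the left-of-WM solution: V = (24.81, 50.34).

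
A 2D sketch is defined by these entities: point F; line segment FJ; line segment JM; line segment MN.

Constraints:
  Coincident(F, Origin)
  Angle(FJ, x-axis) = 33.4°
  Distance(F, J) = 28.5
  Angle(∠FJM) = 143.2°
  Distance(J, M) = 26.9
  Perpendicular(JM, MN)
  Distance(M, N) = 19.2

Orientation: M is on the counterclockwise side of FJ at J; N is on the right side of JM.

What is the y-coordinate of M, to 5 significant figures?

40.998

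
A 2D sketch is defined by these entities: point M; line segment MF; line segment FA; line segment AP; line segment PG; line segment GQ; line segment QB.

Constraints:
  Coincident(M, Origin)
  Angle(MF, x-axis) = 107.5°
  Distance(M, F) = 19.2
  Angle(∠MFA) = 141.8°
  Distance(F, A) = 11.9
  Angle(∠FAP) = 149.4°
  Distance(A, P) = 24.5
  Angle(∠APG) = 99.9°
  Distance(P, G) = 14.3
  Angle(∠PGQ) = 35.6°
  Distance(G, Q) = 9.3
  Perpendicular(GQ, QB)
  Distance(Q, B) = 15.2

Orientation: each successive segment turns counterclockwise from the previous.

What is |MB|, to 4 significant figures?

55.33

M is at the origin; MF runs at 107.5° with length 19.2, so F = (-5.774, 18.31). ∠MFA = 141.8° gives FA at 145.7° from the x-axis; with |FA| = 11.9, A = (-15.60, 25.02). ∠FAP = 149.4° gives AP at 176.3° from the x-axis; with |AP| = 24.5, P = (-40.05, 26.60). ∠APG = 99.9° gives PG at -103.6° from the x-axis; with |PG| = 14.3, G = (-43.42, 12.70). ∠PGQ = 35.6° gives GQ at 40.80° from the x-axis; with |GQ| = 9.3, Q = (-36.38, 18.78). The perpendicularity gives QB at right angles to GQ, so QB runs at 130.8°; with |QB| = 15.2, B = (-46.31, 30.28). Then |MB| = |B − M| = 55.33.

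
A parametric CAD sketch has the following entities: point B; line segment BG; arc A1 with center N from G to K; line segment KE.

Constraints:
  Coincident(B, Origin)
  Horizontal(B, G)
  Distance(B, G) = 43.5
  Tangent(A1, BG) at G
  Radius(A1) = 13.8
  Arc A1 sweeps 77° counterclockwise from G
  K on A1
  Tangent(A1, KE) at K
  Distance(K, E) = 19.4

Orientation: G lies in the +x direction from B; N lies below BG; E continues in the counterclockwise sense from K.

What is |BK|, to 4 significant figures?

31.90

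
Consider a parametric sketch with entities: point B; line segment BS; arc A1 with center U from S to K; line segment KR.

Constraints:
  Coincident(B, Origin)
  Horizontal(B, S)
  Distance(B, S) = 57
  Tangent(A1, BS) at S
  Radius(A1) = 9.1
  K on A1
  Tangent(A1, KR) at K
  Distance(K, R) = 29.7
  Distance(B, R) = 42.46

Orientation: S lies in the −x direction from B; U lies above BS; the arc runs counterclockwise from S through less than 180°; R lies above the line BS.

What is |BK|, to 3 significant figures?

49.8

B is at the origin; BS is horizontal with |BS| = 57.0 and S on the −x side, so S = (-57.0, 0.00). Tangency of A1 to BS means the radius US is perpendicular to BS, so U = S + (0, 9.1) = (-57.0, 9.10). Since UK ⟂ KR (tangency), |UR| = √(9.1² + 29.7²) = 31.1 regardless of where K sits on A1. So R lies on both circle(B, 42.46) and circle(U, 31.1); the above-BS intersection is R = (-32.1, 27.7). K is the foot of the tangent from R: K = (-49.6, 3.74).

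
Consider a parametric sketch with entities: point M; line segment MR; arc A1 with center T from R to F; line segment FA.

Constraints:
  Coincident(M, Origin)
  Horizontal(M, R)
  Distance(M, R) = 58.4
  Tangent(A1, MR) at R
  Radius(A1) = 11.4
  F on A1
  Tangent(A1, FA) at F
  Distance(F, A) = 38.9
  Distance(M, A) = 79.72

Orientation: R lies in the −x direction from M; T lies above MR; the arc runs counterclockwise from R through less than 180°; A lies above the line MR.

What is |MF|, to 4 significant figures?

50.00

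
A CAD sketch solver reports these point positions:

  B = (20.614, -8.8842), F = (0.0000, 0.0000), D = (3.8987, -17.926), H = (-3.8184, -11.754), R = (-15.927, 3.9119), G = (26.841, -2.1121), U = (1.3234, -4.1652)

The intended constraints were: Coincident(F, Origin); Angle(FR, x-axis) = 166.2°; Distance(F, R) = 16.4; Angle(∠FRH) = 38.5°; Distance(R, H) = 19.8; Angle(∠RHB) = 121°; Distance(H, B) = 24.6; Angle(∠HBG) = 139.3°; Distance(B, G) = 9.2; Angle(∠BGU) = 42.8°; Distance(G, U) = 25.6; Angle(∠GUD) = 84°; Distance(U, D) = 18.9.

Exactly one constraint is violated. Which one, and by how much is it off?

Distance(U, D) = 18.9 — off by 4.90.

F = (0.00, 0.00) ✓; FR at 166.2° ✓; |FR| = 16.40 ✓; ∠FRH = 38.50° ✓; |RH| = 19.80 ✓; ∠RHB = 121.0° ✓; |HB| = 24.60 ✓; ∠HBG = 139.3° ✓; |BG| = 9.200 ✓; ∠BGU = 42.80° ✓; |GU| = 25.60 ✓; ∠GUD = 84.00° ✓; |UD| = 14.00 ✗.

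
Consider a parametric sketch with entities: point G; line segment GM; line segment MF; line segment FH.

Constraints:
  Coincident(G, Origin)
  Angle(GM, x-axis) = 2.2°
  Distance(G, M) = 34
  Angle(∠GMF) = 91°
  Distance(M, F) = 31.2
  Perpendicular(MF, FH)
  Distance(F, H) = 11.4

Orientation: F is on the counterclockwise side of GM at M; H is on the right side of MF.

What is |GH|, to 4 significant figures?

55.42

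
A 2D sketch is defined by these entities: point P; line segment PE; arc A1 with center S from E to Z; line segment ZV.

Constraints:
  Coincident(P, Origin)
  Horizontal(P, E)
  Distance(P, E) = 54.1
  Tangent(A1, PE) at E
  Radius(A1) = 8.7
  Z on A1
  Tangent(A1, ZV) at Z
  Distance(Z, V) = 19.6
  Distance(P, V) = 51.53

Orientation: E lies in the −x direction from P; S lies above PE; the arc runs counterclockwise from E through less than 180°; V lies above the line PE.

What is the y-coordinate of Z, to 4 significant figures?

7.899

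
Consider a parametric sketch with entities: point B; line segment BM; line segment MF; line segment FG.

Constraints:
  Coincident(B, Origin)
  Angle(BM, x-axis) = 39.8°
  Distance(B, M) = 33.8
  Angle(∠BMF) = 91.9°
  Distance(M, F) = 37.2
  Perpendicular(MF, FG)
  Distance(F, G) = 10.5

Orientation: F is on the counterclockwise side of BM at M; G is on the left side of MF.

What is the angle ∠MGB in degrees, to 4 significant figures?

47.04°

∠BMF = 91.9°, so MF runs at 39.8° + (180° − 91.9°) = 127.9° from the x-axis; with |MF| = 37.2, F = M + 37.2·(cos 127.9°, sin 127.9°) = (3.117, 50.99). MF ⟂ FG; with |FG| = 10.5 on the left of MF, G = F + 10.5·(-0.7891, -0.6143) = (-5.169, 44.54). Then cos ∠MGB = GM·GB / (|GM||GB|), giving 47.04°.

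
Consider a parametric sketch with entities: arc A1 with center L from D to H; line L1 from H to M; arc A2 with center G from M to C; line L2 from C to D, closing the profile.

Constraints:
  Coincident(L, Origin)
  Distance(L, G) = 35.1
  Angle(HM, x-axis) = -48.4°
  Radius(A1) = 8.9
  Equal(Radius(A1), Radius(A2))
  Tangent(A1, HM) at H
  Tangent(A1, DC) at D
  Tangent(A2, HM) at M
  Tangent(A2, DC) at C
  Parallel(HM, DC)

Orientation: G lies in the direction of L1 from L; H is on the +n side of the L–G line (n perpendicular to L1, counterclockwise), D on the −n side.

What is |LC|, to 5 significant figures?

36.211

Tangency of A1 to both parallel lines with radius 8.9 puts H and D at L ± 8.9·n: H = (6.6554, 5.9089), D = (-6.6554, -5.9089). Equal radii place M and C the same way about G: M = G + 8.9·n = (29.959, -20.339), C = G − 8.9·n = (16.648, -32.157). Then |LC| = |C − L| = 36.211.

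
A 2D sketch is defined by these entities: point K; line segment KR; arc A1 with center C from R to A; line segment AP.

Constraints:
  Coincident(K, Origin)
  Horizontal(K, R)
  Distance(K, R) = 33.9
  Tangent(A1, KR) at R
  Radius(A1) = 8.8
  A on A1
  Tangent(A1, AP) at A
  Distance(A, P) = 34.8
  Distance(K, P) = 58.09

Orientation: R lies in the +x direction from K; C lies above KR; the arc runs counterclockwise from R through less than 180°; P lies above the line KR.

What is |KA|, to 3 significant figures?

43.8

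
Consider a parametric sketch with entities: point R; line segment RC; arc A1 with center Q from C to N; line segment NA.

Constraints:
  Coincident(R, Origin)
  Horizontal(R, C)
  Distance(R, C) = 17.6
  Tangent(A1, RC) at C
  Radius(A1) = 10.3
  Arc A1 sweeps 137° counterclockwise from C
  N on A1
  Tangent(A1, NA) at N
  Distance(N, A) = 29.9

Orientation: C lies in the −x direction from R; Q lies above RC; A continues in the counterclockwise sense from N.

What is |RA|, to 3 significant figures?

50.1

On A1, C sits at bearing -90° from Q; a 137° counterclockwise sweep puts N at bearing 47°, so N = Q + 10.3·(cos 47°, sin 47°) = (-10.6, 17.8). The tangent condition forces QN to be normal to NA, so NA runs along (−sin 47°, cos 47°); with |NA| = 29.9, A = (-32.4, 38.2). Then |RA| = |A − R| = 50.1.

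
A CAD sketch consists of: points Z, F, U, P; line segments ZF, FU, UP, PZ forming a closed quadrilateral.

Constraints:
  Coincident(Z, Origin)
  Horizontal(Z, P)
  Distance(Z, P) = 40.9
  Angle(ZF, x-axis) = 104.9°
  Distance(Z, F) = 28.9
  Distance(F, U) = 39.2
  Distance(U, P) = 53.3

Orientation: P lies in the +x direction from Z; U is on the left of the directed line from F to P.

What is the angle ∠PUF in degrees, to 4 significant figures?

72.43°

Checks: |FU| = 39.20 ✓; |UP| = 53.30 ✓.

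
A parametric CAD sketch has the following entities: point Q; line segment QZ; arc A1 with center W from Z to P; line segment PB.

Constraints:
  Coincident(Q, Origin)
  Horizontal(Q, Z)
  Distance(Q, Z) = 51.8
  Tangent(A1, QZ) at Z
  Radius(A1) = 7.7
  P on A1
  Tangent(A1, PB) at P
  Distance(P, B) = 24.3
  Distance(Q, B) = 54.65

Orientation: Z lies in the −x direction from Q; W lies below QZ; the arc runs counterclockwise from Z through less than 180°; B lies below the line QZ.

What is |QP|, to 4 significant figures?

59.37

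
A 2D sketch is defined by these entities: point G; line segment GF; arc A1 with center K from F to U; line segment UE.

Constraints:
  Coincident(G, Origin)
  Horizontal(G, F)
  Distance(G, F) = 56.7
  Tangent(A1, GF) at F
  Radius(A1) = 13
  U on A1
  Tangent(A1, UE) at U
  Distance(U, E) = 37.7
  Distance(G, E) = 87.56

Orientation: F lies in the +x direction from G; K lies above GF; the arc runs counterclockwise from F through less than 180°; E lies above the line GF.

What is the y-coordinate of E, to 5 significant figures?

49.826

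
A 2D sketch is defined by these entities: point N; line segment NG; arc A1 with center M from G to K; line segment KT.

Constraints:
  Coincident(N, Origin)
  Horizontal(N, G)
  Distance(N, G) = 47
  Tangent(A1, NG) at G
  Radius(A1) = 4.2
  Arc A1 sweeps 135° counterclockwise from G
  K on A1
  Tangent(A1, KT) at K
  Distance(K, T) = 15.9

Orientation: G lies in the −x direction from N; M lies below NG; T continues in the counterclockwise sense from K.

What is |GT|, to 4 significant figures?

20.19

N is at the origin; N and G share the same y with |NG| = 47.0 and G on the −x side, so G = (-47.00, 0.000). Tangency of A1 to NG means the radius MG is perpendicular to NG, so M = G + (0, -4.2) = (-47.00, -4.200). On A1, G sits at bearing 90° from M; a 135° counterclockwise sweep puts K at bearing 225°, so K = M + 4.2·(cos 225°, sin 225°) = (-49.97, -7.170). Tangency of A1 to KT means the radius MK is perpendicular to KT, so KT runs along (−sin 225°, cos 225°); with |KT| = 15.9, T = (-38.73, -18.41). Then |GT| = |T − G| = 20.19.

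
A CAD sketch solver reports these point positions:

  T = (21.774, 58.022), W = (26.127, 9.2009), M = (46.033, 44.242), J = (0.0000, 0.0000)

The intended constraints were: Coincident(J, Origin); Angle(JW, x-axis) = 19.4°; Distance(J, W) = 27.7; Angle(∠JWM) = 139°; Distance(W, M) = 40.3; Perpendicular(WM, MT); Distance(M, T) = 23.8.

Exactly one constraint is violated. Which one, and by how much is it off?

Distance(M, T) = 23.8 — off by 4.10.

J = (0.00, 0.00) ✓; JW at 19.40° ✓; |JW| = 27.70 ✓; ∠JWM = 139.0° ✓; |WM| = 40.30 ✓; ∠(WM, MT) = 90.00° ✓; |MT| = 27.90 ✗.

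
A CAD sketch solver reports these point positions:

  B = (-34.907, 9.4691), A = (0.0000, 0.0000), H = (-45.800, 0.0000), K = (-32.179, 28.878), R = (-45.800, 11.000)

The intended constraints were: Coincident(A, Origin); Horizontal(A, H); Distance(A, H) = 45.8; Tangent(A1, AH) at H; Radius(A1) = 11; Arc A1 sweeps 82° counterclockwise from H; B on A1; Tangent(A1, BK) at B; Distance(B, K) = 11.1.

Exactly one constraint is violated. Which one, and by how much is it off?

Distance(B, K) = 11.1 — off by 8.50.

A = (0.00, 0.00) ✓; A.y = 0.00, H.y = 0.00 ✓; |AH| = 45.80 ✓; ∠(RH, HA) = 90.00° ✓; |RH| = 11.00 ✓; bearing(R→B) − bearing(R→H) = 82.00° ✓; |RB| = 11.00 ✓; ∠(RB, BK) = 90.00° ✓; |BK| = 19.60 ✗.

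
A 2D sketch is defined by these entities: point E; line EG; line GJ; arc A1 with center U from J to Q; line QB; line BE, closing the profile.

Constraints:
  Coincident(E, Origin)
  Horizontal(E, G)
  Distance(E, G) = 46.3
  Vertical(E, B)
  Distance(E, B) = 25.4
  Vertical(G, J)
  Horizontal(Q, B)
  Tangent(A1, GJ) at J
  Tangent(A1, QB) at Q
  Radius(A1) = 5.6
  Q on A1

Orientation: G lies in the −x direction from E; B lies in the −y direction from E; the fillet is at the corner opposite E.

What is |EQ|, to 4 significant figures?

47.98

E is at the origin; EG is horizontal with |EG| = 46.3 and G on the −x side, so G = (-46.30, 0.000). EB is vertical with |EB| = 25.4 and B on the −y side, so B = (0.000, -25.40). The virtual corner opposite E is at (-46.30, -25.40). Since A1 is tangent to GJ there, UJ ⟂ GJ and A1 meets QB tangentially, so UQ is at right angles to QB, with radius 5.6, so the center U sits 5.6 in from both sides at U = (-40.70, -19.80). That places the tangent points at J = (-46.30, -19.80) on GJ and Q = (-40.70, -25.40) on QB. Then |EQ| = |Q − E| = 47.98.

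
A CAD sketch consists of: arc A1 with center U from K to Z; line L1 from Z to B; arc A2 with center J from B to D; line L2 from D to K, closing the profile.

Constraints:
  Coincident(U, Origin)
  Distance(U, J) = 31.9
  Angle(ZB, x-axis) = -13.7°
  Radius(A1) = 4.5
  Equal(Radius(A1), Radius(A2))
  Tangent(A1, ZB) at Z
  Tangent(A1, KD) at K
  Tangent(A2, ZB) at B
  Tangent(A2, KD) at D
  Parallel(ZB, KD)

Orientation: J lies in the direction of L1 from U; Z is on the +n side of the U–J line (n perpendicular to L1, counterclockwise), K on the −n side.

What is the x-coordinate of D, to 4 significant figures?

29.93

The slot axis is L1's direction at -13.7°, so u = (cos -13.7°, sin -13.7°) = (0.9715, -0.2368) and n = (−sin -13.7°, cos -13.7°) = (0.2368, 0.9715). U is at the origin and J lies 31.9 along u from U, so J = 31.9·u = (30.99, -7.555). Tangency of A1 to both parallel lines with radius 4.5 puts Z and K at U ± 4.5·n: Z = (1.066, 4.372), K = (-1.066, -4.372). Equal radii place B and D the same way about J: B = J + 4.5·n = (32.06, -3.183), D = J − 4.5·n = (29.93, -11.93). So D.x = 29.93.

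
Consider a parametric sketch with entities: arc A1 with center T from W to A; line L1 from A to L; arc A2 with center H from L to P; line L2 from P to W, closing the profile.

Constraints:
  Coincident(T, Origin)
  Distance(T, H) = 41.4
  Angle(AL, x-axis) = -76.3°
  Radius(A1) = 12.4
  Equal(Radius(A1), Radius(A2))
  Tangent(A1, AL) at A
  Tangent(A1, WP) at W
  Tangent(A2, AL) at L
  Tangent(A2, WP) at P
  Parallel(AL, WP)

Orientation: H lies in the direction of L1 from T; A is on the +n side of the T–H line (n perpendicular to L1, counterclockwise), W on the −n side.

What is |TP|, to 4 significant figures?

43.22

The slot axis is L1's direction at -76.3°, so u = (cos -76.3°, sin -76.3°) = (0.2368, -0.9715) and n = (−sin -76.3°, cos -76.3°) = (0.9715, 0.2368). T is at the origin and H lies 41.4 along u from T, so H = 41.4·u = (9.805, -40.22). Tangency of A1 to both parallel lines with radius 12.4 puts A and W at T ± 12.4·n: A = (12.05, 2.937), W = (-12.05, -2.937). Equal radii place L and P the same way about H: L = H + 12.4·n = (21.85, -37.29), P = H − 12.4·n = (-2.242, -43.16). Then |TP| = |P − T| = 43.22.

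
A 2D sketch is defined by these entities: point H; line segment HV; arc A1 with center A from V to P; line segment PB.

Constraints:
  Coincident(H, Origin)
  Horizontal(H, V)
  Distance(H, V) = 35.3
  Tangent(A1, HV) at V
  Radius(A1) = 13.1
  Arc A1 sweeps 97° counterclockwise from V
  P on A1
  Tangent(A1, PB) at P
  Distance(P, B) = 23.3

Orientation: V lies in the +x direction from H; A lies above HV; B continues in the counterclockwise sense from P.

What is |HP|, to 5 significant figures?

50.489

H is at the origin; H and V share the same y with |HV| = 35.3 and V on the +x side, so V = (35.300, 0.0000). Since A1 is tangent to HV there, AV ⟂ HV, so A = V + (0, 13.1) = (35.300, 13.100). On A1, V sits at bearing -90° from A; a 97° counterclockwise sweep puts P at bearing 7°, so P = A + 13.1·(cos 7°, sin 7°) = (48.302, 14.696). Then |HP| = |P − H| = 50.489.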